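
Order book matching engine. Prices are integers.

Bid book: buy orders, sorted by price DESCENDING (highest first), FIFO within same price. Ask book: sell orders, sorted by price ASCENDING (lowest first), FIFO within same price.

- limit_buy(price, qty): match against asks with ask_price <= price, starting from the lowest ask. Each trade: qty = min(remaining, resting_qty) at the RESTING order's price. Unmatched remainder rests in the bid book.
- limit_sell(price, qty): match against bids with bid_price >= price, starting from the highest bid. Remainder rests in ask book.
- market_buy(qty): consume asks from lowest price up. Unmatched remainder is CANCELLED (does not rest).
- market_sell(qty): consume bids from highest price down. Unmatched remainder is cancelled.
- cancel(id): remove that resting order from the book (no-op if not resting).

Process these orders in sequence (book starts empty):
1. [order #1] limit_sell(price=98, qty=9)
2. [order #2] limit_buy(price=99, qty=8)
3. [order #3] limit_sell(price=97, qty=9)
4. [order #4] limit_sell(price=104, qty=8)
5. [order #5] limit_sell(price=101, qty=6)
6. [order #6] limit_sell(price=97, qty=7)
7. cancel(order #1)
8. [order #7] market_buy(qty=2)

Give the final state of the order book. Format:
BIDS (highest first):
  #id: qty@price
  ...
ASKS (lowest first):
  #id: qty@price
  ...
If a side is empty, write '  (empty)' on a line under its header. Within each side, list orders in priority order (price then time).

After op 1 [order #1] limit_sell(price=98, qty=9): fills=none; bids=[-] asks=[#1:9@98]
After op 2 [order #2] limit_buy(price=99, qty=8): fills=#2x#1:8@98; bids=[-] asks=[#1:1@98]
After op 3 [order #3] limit_sell(price=97, qty=9): fills=none; bids=[-] asks=[#3:9@97 #1:1@98]
After op 4 [order #4] limit_sell(price=104, qty=8): fills=none; bids=[-] asks=[#3:9@97 #1:1@98 #4:8@104]
After op 5 [order #5] limit_sell(price=101, qty=6): fills=none; bids=[-] asks=[#3:9@97 #1:1@98 #5:6@101 #4:8@104]
After op 6 [order #6] limit_sell(price=97, qty=7): fills=none; bids=[-] asks=[#3:9@97 #6:7@97 #1:1@98 #5:6@101 #4:8@104]
After op 7 cancel(order #1): fills=none; bids=[-] asks=[#3:9@97 #6:7@97 #5:6@101 #4:8@104]
After op 8 [order #7] market_buy(qty=2): fills=#7x#3:2@97; bids=[-] asks=[#3:7@97 #6:7@97 #5:6@101 #4:8@104]

Answer: BIDS (highest first):
  (empty)
ASKS (lowest first):
  #3: 7@97
  #6: 7@97
  #5: 6@101
  #4: 8@104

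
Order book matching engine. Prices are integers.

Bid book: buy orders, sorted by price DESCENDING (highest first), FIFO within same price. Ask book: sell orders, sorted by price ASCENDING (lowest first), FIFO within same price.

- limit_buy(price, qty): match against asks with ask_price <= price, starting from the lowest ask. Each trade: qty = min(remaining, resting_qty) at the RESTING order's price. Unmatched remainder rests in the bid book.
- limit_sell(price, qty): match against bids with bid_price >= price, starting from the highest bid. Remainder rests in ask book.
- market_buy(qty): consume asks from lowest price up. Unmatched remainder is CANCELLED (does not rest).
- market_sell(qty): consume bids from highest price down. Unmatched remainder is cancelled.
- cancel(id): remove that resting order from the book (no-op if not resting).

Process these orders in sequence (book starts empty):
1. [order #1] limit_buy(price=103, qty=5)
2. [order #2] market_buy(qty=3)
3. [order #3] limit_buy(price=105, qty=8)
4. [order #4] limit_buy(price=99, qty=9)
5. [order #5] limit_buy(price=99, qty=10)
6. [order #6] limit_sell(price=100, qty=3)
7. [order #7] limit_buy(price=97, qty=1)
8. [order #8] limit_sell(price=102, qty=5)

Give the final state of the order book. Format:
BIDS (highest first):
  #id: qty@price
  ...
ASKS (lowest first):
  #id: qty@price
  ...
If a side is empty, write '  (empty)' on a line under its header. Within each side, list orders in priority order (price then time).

After op 1 [order #1] limit_buy(price=103, qty=5): fills=none; bids=[#1:5@103] asks=[-]
After op 2 [order #2] market_buy(qty=3): fills=none; bids=[#1:5@103] asks=[-]
After op 3 [order #3] limit_buy(price=105, qty=8): fills=none; bids=[#3:8@105 #1:5@103] asks=[-]
After op 4 [order #4] limit_buy(price=99, qty=9): fills=none; bids=[#3:8@105 #1:5@103 #4:9@99] asks=[-]
After op 5 [order #5] limit_buy(price=99, qty=10): fills=none; bids=[#3:8@105 #1:5@103 #4:9@99 #5:10@99] asks=[-]
After op 6 [order #6] limit_sell(price=100, qty=3): fills=#3x#6:3@105; bids=[#3:5@105 #1:5@103 #4:9@99 #5:10@99] asks=[-]
After op 7 [order #7] limit_buy(price=97, qty=1): fills=none; bids=[#3:5@105 #1:5@103 #4:9@99 #5:10@99 #7:1@97] asks=[-]
After op 8 [order #8] limit_sell(price=102, qty=5): fills=#3x#8:5@105; bids=[#1:5@103 #4:9@99 #5:10@99 #7:1@97] asks=[-]

Answer: BIDS (highest first):
  #1: 5@103
  #4: 9@99
  #5: 10@99
  #7: 1@97
ASKS (lowest first):
  (empty)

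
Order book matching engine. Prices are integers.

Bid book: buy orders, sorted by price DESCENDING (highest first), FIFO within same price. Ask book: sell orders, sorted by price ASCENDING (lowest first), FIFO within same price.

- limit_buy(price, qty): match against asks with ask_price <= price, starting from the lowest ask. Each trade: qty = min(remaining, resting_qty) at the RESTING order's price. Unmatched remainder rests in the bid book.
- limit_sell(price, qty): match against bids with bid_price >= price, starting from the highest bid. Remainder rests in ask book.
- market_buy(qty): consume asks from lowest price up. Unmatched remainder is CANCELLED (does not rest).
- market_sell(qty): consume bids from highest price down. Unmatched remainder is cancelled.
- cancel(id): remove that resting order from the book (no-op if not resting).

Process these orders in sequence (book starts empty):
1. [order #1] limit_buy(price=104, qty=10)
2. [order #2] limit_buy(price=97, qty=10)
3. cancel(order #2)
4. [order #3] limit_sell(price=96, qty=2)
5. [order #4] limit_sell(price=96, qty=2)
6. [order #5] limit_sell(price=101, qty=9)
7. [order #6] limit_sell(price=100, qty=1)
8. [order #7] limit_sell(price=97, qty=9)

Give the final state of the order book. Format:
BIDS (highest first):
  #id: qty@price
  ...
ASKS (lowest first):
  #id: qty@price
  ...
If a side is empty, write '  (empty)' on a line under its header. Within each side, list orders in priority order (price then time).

After op 1 [order #1] limit_buy(price=104, qty=10): fills=none; bids=[#1:10@104] asks=[-]
After op 2 [order #2] limit_buy(price=97, qty=10): fills=none; bids=[#1:10@104 #2:10@97] asks=[-]
After op 3 cancel(order #2): fills=none; bids=[#1:10@104] asks=[-]
After op 4 [order #3] limit_sell(price=96, qty=2): fills=#1x#3:2@104; bids=[#1:8@104] asks=[-]
After op 5 [order #4] limit_sell(price=96, qty=2): fills=#1x#4:2@104; bids=[#1:6@104] asks=[-]
After op 6 [order #5] limit_sell(price=101, qty=9): fills=#1x#5:6@104; bids=[-] asks=[#5:3@101]
After op 7 [order #6] limit_sell(price=100, qty=1): fills=none; bids=[-] asks=[#6:1@100 #5:3@101]
After op 8 [order #7] limit_sell(price=97, qty=9): fills=none; bids=[-] asks=[#7:9@97 #6:1@100 #5:3@101]

Answer: BIDS (highest first):
  (empty)
ASKS (lowest first):
  #7: 9@97
  #6: 1@100
  #5: 3@101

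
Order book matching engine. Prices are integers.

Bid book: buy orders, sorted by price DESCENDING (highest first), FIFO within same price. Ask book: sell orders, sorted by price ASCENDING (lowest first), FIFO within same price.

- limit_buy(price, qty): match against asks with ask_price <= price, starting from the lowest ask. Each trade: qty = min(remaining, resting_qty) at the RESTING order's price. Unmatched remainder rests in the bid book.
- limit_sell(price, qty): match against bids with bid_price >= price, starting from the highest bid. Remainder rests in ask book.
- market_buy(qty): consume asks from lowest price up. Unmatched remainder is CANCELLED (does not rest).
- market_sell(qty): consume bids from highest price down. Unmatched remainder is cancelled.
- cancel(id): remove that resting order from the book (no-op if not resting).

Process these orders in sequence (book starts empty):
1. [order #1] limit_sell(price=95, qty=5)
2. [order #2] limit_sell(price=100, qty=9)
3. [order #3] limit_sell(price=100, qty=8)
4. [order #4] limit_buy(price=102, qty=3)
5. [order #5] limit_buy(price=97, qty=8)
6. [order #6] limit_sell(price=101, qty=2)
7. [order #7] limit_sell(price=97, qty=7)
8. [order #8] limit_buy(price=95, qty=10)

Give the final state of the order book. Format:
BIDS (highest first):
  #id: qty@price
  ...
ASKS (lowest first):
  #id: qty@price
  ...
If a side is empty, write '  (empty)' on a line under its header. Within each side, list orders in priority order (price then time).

After op 1 [order #1] limit_sell(price=95, qty=5): fills=none; bids=[-] asks=[#1:5@95]
After op 2 [order #2] limit_sell(price=100, qty=9): fills=none; bids=[-] asks=[#1:5@95 #2:9@100]
After op 3 [order #3] limit_sell(price=100, qty=8): fills=none; bids=[-] asks=[#1:5@95 #2:9@100 #3:8@100]
After op 4 [order #4] limit_buy(price=102, qty=3): fills=#4x#1:3@95; bids=[-] asks=[#1:2@95 #2:9@100 #3:8@100]
After op 5 [order #5] limit_buy(price=97, qty=8): fills=#5x#1:2@95; bids=[#5:6@97] asks=[#2:9@100 #3:8@100]
After op 6 [order #6] limit_sell(price=101, qty=2): fills=none; bids=[#5:6@97] asks=[#2:9@100 #3:8@100 #6:2@101]
After op 7 [order #7] limit_sell(price=97, qty=7): fills=#5x#7:6@97; bids=[-] asks=[#7:1@97 #2:9@100 #3:8@100 #6:2@101]
After op 8 [order #8] limit_buy(price=95, qty=10): fills=none; bids=[#8:10@95] asks=[#7:1@97 #2:9@100 #3:8@100 #6:2@101]

Answer: BIDS (highest first):
  #8: 10@95
ASKS (lowest first):
  #7: 1@97
  #2: 9@100
  #3: 8@100
  #6: 2@101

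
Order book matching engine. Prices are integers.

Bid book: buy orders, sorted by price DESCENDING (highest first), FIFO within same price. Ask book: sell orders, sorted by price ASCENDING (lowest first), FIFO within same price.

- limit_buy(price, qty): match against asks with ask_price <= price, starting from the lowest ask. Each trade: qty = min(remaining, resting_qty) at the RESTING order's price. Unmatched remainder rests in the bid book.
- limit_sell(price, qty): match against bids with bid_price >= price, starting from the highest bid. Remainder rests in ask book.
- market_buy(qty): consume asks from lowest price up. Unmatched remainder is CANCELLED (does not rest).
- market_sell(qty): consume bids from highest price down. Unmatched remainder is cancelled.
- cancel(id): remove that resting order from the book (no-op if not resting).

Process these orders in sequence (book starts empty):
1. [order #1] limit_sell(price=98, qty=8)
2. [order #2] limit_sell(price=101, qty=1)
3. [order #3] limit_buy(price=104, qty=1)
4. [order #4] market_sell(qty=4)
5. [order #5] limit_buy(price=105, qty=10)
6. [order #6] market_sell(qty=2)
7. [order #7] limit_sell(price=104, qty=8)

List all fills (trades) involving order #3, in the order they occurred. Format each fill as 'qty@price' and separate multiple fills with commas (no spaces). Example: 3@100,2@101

After op 1 [order #1] limit_sell(price=98, qty=8): fills=none; bids=[-] asks=[#1:8@98]
After op 2 [order #2] limit_sell(price=101, qty=1): fills=none; bids=[-] asks=[#1:8@98 #2:1@101]
After op 3 [order #3] limit_buy(price=104, qty=1): fills=#3x#1:1@98; bids=[-] asks=[#1:7@98 #2:1@101]
After op 4 [order #4] market_sell(qty=4): fills=none; bids=[-] asks=[#1:7@98 #2:1@101]
After op 5 [order #5] limit_buy(price=105, qty=10): fills=#5x#1:7@98 #5x#2:1@101; bids=[#5:2@105] asks=[-]
After op 6 [order #6] market_sell(qty=2): fills=#5x#6:2@105; bids=[-] asks=[-]
After op 7 [order #7] limit_sell(price=104, qty=8): fills=none; bids=[-] asks=[#7:8@104]

Answer: 1@98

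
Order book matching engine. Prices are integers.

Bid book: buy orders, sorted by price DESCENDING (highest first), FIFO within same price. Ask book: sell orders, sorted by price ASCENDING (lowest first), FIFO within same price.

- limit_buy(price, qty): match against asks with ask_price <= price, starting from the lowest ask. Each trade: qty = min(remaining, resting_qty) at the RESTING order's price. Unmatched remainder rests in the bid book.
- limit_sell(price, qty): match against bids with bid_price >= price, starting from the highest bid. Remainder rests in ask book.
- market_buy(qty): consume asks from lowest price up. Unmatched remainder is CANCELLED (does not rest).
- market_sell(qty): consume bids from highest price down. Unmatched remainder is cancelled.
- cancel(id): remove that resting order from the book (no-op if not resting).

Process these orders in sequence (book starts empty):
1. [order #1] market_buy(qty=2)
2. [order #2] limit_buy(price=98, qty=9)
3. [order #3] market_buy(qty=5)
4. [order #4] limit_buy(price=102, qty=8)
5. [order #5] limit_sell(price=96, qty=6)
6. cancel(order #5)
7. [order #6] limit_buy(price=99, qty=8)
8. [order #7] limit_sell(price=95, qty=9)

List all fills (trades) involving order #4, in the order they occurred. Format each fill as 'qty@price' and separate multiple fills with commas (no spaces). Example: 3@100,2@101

After op 1 [order #1] market_buy(qty=2): fills=none; bids=[-] asks=[-]
After op 2 [order #2] limit_buy(price=98, qty=9): fills=none; bids=[#2:9@98] asks=[-]
After op 3 [order #3] market_buy(qty=5): fills=none; bids=[#2:9@98] asks=[-]
After op 4 [order #4] limit_buy(price=102, qty=8): fills=none; bids=[#4:8@102 #2:9@98] asks=[-]
After op 5 [order #5] limit_sell(price=96, qty=6): fills=#4x#5:6@102; bids=[#4:2@102 #2:9@98] asks=[-]
After op 6 cancel(order #5): fills=none; bids=[#4:2@102 #2:9@98] asks=[-]
After op 7 [order #6] limit_buy(price=99, qty=8): fills=none; bids=[#4:2@102 #6:8@99 #2:9@98] asks=[-]
After op 8 [order #7] limit_sell(price=95, qty=9): fills=#4x#7:2@102 #6x#7:7@99; bids=[#6:1@99 #2:9@98] asks=[-]

Answer: 6@102,2@102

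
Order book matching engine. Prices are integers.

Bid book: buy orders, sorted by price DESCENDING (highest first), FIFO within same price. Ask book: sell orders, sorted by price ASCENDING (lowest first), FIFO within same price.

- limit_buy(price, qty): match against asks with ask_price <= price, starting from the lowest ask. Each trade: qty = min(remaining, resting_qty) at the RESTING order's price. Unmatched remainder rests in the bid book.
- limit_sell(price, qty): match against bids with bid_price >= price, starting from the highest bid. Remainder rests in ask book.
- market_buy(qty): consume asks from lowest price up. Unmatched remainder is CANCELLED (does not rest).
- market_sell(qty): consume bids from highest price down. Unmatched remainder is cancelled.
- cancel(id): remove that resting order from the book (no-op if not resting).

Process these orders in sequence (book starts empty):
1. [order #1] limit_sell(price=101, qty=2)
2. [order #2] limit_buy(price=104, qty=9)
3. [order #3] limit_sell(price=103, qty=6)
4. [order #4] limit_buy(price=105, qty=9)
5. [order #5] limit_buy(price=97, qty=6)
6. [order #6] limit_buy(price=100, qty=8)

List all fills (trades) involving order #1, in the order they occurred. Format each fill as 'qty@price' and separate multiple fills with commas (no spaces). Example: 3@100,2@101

After op 1 [order #1] limit_sell(price=101, qty=2): fills=none; bids=[-] asks=[#1:2@101]
After op 2 [order #2] limit_buy(price=104, qty=9): fills=#2x#1:2@101; bids=[#2:7@104] asks=[-]
After op 3 [order #3] limit_sell(price=103, qty=6): fills=#2x#3:6@104; bids=[#2:1@104] asks=[-]
After op 4 [order #4] limit_buy(price=105, qty=9): fills=none; bids=[#4:9@105 #2:1@104] asks=[-]
After op 5 [order #5] limit_buy(price=97, qty=6): fills=none; bids=[#4:9@105 #2:1@104 #5:6@97] asks=[-]
After op 6 [order #6] limit_buy(price=100, qty=8): fills=none; bids=[#4:9@105 #2:1@104 #6:8@100 #5:6@97] asks=[-]

Answer: 2@101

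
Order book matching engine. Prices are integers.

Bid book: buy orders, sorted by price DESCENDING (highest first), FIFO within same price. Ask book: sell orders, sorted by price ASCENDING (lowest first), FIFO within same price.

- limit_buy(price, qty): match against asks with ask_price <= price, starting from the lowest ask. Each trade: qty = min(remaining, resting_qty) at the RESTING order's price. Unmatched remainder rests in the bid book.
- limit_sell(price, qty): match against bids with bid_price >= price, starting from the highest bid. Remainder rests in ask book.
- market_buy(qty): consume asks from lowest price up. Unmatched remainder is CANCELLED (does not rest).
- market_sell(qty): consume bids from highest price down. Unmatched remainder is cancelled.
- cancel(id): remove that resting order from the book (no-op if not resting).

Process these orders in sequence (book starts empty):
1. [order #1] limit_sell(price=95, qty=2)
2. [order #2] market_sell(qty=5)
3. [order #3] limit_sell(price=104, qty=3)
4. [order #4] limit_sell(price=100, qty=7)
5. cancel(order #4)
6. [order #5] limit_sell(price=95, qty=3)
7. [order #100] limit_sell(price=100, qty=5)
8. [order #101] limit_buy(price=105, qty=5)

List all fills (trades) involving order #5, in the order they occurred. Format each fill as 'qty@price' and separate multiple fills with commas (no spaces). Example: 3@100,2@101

Answer: 3@95

Derivation:
After op 1 [order #1] limit_sell(price=95, qty=2): fills=none; bids=[-] asks=[#1:2@95]
After op 2 [order #2] market_sell(qty=5): fills=none; bids=[-] asks=[#1:2@95]
After op 3 [order #3] limit_sell(price=104, qty=3): fills=none; bids=[-] asks=[#1:2@95 #3:3@104]
After op 4 [order #4] limit_sell(price=100, qty=7): fills=none; bids=[-] asks=[#1:2@95 #4:7@100 #3:3@104]
After op 5 cancel(order #4): fills=none; bids=[-] asks=[#1:2@95 #3:3@104]
After op 6 [order #5] limit_sell(price=95, qty=3): fills=none; bids=[-] asks=[#1:2@95 #5:3@95 #3:3@104]
After op 7 [order #100] limit_sell(price=100, qty=5): fills=none; bids=[-] asks=[#1:2@95 #5:3@95 #100:5@100 #3:3@104]
After op 8 [order #101] limit_buy(price=105, qty=5): fills=#101x#1:2@95 #101x#5:3@95; bids=[-] asks=[#100:5@100 #3:3@104]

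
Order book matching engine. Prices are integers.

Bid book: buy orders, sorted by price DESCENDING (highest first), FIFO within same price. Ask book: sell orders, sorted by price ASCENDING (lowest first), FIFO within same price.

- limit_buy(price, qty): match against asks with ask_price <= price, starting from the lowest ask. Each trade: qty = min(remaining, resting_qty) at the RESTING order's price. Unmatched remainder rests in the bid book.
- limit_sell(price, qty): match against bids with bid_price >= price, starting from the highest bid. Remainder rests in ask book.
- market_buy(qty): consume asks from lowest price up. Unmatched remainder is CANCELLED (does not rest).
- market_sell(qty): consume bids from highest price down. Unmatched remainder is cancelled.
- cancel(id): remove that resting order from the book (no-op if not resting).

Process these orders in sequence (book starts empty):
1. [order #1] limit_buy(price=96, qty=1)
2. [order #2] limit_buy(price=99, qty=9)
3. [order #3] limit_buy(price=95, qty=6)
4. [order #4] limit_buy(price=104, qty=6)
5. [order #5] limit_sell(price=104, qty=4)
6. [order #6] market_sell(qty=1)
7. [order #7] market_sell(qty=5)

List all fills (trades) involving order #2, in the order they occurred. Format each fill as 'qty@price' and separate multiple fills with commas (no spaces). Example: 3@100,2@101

Answer: 4@99

Derivation:
After op 1 [order #1] limit_buy(price=96, qty=1): fills=none; bids=[#1:1@96] asks=[-]
After op 2 [order #2] limit_buy(price=99, qty=9): fills=none; bids=[#2:9@99 #1:1@96] asks=[-]
After op 3 [order #3] limit_buy(price=95, qty=6): fills=none; bids=[#2:9@99 #1:1@96 #3:6@95] asks=[-]
After op 4 [order #4] limit_buy(price=104, qty=6): fills=none; bids=[#4:6@104 #2:9@99 #1:1@96 #3:6@95] asks=[-]
After op 5 [order #5] limit_sell(price=104, qty=4): fills=#4x#5:4@104; bids=[#4:2@104 #2:9@99 #1:1@96 #3:6@95] asks=[-]
After op 6 [order #6] market_sell(qty=1): fills=#4x#6:1@104; bids=[#4:1@104 #2:9@99 #1:1@96 #3:6@95] asks=[-]
After op 7 [order #7] market_sell(qty=5): fills=#4x#7:1@104 #2x#7:4@99; bids=[#2:5@99 #1:1@96 #3:6@95] asks=[-]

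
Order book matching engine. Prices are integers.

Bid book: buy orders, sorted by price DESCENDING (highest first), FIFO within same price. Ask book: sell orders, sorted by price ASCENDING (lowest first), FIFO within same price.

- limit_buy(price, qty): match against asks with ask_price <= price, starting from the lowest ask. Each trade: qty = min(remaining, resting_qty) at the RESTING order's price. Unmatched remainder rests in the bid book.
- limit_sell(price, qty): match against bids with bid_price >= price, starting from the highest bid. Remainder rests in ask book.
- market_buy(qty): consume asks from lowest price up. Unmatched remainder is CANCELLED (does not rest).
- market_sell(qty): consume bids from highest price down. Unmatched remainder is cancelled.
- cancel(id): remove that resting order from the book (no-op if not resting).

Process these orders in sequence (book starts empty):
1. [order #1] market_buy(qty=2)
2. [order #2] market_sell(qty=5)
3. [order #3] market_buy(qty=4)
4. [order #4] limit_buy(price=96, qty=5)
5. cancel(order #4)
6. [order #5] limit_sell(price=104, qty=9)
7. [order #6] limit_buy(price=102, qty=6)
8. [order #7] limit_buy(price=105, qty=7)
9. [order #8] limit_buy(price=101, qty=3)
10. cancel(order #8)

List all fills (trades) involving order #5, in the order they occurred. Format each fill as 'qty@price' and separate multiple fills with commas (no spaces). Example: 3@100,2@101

After op 1 [order #1] market_buy(qty=2): fills=none; bids=[-] asks=[-]
After op 2 [order #2] market_sell(qty=5): fills=none; bids=[-] asks=[-]
After op 3 [order #3] market_buy(qty=4): fills=none; bids=[-] asks=[-]
After op 4 [order #4] limit_buy(price=96, qty=5): fills=none; bids=[#4:5@96] asks=[-]
After op 5 cancel(order #4): fills=none; bids=[-] asks=[-]
After op 6 [order #5] limit_sell(price=104, qty=9): fills=none; bids=[-] asks=[#5:9@104]
After op 7 [order #6] limit_buy(price=102, qty=6): fills=none; bids=[#6:6@102] asks=[#5:9@104]
After op 8 [order #7] limit_buy(price=105, qty=7): fills=#7x#5:7@104; bids=[#6:6@102] asks=[#5:2@104]
After op 9 [order #8] limit_buy(price=101, qty=3): fills=none; bids=[#6:6@102 #8:3@101] asks=[#5:2@104]
After op 10 cancel(order #8): fills=none; bids=[#6:6@102] asks=[#5:2@104]

Answer: 7@104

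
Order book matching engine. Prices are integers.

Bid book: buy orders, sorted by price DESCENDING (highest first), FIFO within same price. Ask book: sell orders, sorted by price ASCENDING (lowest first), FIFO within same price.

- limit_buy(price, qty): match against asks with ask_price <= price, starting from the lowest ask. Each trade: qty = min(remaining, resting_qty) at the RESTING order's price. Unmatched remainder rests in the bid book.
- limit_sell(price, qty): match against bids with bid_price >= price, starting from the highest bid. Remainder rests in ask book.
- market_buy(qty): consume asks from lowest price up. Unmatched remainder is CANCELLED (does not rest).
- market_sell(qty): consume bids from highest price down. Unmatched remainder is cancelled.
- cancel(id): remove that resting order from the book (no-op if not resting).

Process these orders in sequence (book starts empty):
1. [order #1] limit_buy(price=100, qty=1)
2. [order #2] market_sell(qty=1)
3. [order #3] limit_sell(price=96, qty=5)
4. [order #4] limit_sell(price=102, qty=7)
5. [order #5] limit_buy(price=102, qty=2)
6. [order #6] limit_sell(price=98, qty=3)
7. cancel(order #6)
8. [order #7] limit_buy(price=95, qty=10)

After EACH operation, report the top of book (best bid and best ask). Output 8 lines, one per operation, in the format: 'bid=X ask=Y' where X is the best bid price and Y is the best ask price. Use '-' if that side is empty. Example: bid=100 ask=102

After op 1 [order #1] limit_buy(price=100, qty=1): fills=none; bids=[#1:1@100] asks=[-]
After op 2 [order #2] market_sell(qty=1): fills=#1x#2:1@100; bids=[-] asks=[-]
After op 3 [order #3] limit_sell(price=96, qty=5): fills=none; bids=[-] asks=[#3:5@96]
After op 4 [order #4] limit_sell(price=102, qty=7): fills=none; bids=[-] asks=[#3:5@96 #4:7@102]
After op 5 [order #5] limit_buy(price=102, qty=2): fills=#5x#3:2@96; bids=[-] asks=[#3:3@96 #4:7@102]
After op 6 [order #6] limit_sell(price=98, qty=3): fills=none; bids=[-] asks=[#3:3@96 #6:3@98 #4:7@102]
After op 7 cancel(order #6): fills=none; bids=[-] asks=[#3:3@96 #4:7@102]
After op 8 [order #7] limit_buy(price=95, qty=10): fills=none; bids=[#7:10@95] asks=[#3:3@96 #4:7@102]

Answer: bid=100 ask=-
bid=- ask=-
bid=- ask=96
bid=- ask=96
bid=- ask=96
bid=- ask=96
bid=- ask=96
bid=95 ask=96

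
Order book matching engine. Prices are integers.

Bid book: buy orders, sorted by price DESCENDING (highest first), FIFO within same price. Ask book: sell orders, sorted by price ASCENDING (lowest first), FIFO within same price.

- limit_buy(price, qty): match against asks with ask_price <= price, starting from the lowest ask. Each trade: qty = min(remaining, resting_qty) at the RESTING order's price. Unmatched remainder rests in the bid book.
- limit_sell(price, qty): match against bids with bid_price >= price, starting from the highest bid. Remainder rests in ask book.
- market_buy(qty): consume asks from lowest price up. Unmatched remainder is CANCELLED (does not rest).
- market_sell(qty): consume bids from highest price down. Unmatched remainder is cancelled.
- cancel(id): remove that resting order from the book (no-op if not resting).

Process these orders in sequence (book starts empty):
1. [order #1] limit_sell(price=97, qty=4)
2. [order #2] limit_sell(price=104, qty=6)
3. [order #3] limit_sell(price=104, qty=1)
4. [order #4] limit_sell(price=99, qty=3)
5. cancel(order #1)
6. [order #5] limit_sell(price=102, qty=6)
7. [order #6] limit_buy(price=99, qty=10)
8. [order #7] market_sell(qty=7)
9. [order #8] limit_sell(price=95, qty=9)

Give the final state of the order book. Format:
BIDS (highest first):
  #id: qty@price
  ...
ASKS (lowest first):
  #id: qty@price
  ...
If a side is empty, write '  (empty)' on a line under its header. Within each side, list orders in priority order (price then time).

Answer: BIDS (highest first):
  (empty)
ASKS (lowest first):
  #8: 9@95
  #5: 6@102
  #2: 6@104
  #3: 1@104

Derivation:
After op 1 [order #1] limit_sell(price=97, qty=4): fills=none; bids=[-] asks=[#1:4@97]
After op 2 [order #2] limit_sell(price=104, qty=6): fills=none; bids=[-] asks=[#1:4@97 #2:6@104]
After op 3 [order #3] limit_sell(price=104, qty=1): fills=none; bids=[-] asks=[#1:4@97 #2:6@104 #3:1@104]
After op 4 [order #4] limit_sell(price=99, qty=3): fills=none; bids=[-] asks=[#1:4@97 #4:3@99 #2:6@104 #3:1@104]
After op 5 cancel(order #1): fills=none; bids=[-] asks=[#4:3@99 #2:6@104 #3:1@104]
After op 6 [order #5] limit_sell(price=102, qty=6): fills=none; bids=[-] asks=[#4:3@99 #5:6@102 #2:6@104 #3:1@104]
After op 7 [order #6] limit_buy(price=99, qty=10): fills=#6x#4:3@99; bids=[#6:7@99] asks=[#5:6@102 #2:6@104 #3:1@104]
After op 8 [order #7] market_sell(qty=7): fills=#6x#7:7@99; bids=[-] asks=[#5:6@102 #2:6@104 #3:1@104]
After op 9 [order #8] limit_sell(price=95, qty=9): fills=none; bids=[-] asks=[#8:9@95 #5:6@102 #2:6@104 #3:1@104]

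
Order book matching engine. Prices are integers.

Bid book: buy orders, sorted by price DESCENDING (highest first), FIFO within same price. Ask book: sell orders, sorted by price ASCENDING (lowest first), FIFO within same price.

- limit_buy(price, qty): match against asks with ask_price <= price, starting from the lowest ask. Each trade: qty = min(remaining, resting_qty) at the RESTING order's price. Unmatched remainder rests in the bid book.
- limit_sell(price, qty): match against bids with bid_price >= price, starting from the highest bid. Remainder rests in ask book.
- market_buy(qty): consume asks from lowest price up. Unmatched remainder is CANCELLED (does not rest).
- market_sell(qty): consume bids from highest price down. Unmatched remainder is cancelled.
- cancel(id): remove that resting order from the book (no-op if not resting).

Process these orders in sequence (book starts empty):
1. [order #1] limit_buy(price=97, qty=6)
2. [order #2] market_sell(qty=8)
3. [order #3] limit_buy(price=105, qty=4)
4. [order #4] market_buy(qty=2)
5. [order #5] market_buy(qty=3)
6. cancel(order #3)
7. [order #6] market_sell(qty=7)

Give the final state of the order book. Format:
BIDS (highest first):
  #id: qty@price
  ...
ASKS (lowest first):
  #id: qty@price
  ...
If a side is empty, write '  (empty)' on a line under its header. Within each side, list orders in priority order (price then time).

Answer: BIDS (highest first):
  (empty)
ASKS (lowest first):
  (empty)

Derivation:
After op 1 [order #1] limit_buy(price=97, qty=6): fills=none; bids=[#1:6@97] asks=[-]
After op 2 [order #2] market_sell(qty=8): fills=#1x#2:6@97; bids=[-] asks=[-]
After op 3 [order #3] limit_buy(price=105, qty=4): fills=none; bids=[#3:4@105] asks=[-]
After op 4 [order #4] market_buy(qty=2): fills=none; bids=[#3:4@105] asks=[-]
After op 5 [order #5] market_buy(qty=3): fills=none; bids=[#3:4@105] asks=[-]
After op 6 cancel(order #3): fills=none; bids=[-] asks=[-]
After op 7 [order #6] market_sell(qty=7): fills=none; bids=[-] asks=[-]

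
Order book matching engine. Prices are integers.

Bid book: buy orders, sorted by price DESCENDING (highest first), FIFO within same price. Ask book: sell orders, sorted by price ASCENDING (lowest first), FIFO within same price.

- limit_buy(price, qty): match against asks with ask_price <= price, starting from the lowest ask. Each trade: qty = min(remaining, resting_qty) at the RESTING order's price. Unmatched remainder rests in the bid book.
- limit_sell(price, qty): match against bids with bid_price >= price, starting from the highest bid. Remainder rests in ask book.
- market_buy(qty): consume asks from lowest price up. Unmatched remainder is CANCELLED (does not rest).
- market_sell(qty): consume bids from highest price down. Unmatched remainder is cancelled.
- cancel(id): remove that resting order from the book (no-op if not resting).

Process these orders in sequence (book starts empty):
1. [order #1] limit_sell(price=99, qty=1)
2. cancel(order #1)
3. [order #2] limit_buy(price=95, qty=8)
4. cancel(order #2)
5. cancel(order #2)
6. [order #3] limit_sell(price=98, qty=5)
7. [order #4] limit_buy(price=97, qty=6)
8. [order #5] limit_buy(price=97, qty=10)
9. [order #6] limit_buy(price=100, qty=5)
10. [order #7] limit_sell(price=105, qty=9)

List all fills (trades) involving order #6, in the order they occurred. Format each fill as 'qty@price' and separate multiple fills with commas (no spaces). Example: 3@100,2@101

Answer: 5@98

Derivation:
After op 1 [order #1] limit_sell(price=99, qty=1): fills=none; bids=[-] asks=[#1:1@99]
After op 2 cancel(order #1): fills=none; bids=[-] asks=[-]
After op 3 [order #2] limit_buy(price=95, qty=8): fills=none; bids=[#2:8@95] asks=[-]
After op 4 cancel(order #2): fills=none; bids=[-] asks=[-]
After op 5 cancel(order #2): fills=none; bids=[-] asks=[-]
After op 6 [order #3] limit_sell(price=98, qty=5): fills=none; bids=[-] asks=[#3:5@98]
After op 7 [order #4] limit_buy(price=97, qty=6): fills=none; bids=[#4:6@97] asks=[#3:5@98]
After op 8 [order #5] limit_buy(price=97, qty=10): fills=none; bids=[#4:6@97 #5:10@97] asks=[#3:5@98]
After op 9 [order #6] limit_buy(price=100, qty=5): fills=#6x#3:5@98; bids=[#4:6@97 #5:10@97] asks=[-]
After op 10 [order #7] limit_sell(price=105, qty=9): fills=none; bids=[#4:6@97 #5:10@97] asks=[#7:9@105]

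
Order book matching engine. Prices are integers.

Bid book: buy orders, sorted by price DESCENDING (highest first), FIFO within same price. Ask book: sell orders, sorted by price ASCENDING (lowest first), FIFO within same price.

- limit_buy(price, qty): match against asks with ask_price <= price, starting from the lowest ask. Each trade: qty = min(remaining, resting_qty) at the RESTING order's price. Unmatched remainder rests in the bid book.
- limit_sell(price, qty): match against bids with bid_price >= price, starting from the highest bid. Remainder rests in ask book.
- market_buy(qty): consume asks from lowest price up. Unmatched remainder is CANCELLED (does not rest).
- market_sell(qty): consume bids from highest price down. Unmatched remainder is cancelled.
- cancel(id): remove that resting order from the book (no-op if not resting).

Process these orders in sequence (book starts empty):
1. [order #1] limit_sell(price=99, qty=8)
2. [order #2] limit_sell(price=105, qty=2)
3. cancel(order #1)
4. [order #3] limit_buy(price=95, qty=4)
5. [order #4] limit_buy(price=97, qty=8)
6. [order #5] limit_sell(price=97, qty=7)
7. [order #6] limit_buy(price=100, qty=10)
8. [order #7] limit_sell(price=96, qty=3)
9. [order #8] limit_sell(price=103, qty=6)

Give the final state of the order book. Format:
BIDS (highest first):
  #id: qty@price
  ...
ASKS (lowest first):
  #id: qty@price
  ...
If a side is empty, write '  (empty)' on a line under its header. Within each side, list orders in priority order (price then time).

Answer: BIDS (highest first):
  #6: 7@100
  #4: 1@97
  #3: 4@95
ASKS (lowest first):
  #8: 6@103
  #2: 2@105

Derivation:
After op 1 [order #1] limit_sell(price=99, qty=8): fills=none; bids=[-] asks=[#1:8@99]
After op 2 [order #2] limit_sell(price=105, qty=2): fills=none; bids=[-] asks=[#1:8@99 #2:2@105]
After op 3 cancel(order #1): fills=none; bids=[-] asks=[#2:2@105]
After op 4 [order #3] limit_buy(price=95, qty=4): fills=none; bids=[#3:4@95] asks=[#2:2@105]
After op 5 [order #4] limit_buy(price=97, qty=8): fills=none; bids=[#4:8@97 #3:4@95] asks=[#2:2@105]
After op 6 [order #5] limit_sell(price=97, qty=7): fills=#4x#5:7@97; bids=[#4:1@97 #3:4@95] asks=[#2:2@105]
After op 7 [order #6] limit_buy(price=100, qty=10): fills=none; bids=[#6:10@100 #4:1@97 #3:4@95] asks=[#2:2@105]
After op 8 [order #7] limit_sell(price=96, qty=3): fills=#6x#7:3@100; bids=[#6:7@100 #4:1@97 #3:4@95] asks=[#2:2@105]
After op 9 [order #8] limit_sell(price=103, qty=6): fills=none; bids=[#6:7@100 #4:1@97 #3:4@95] asks=[#8:6@103 #2:2@105]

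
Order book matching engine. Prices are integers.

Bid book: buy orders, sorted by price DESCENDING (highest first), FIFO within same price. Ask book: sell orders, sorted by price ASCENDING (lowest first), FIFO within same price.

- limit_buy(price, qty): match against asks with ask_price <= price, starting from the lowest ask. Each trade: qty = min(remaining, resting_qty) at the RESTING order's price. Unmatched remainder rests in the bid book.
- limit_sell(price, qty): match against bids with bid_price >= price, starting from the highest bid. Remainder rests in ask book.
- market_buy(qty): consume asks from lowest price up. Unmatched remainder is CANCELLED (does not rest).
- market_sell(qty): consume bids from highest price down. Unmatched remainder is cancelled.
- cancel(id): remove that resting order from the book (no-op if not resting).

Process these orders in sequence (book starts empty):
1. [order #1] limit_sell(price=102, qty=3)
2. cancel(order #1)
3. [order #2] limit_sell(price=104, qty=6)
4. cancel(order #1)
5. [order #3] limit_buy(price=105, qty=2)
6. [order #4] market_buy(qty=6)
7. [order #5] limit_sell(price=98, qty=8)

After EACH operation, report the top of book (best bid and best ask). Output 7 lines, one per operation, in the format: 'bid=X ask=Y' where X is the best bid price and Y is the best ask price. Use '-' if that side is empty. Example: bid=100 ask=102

Answer: bid=- ask=102
bid=- ask=-
bid=- ask=104
bid=- ask=104
bid=- ask=104
bid=- ask=-
bid=- ask=98

Derivation:
After op 1 [order #1] limit_sell(price=102, qty=3): fills=none; bids=[-] asks=[#1:3@102]
After op 2 cancel(order #1): fills=none; bids=[-] asks=[-]
After op 3 [order #2] limit_sell(price=104, qty=6): fills=none; bids=[-] asks=[#2:6@104]
After op 4 cancel(order #1): fills=none; bids=[-] asks=[#2:6@104]
After op 5 [order #3] limit_buy(price=105, qty=2): fills=#3x#2:2@104; bids=[-] asks=[#2:4@104]
After op 6 [order #4] market_buy(qty=6): fills=#4x#2:4@104; bids=[-] asks=[-]
After op 7 [order #5] limit_sell(price=98, qty=8): fills=none; bids=[-] asks=[#5:8@98]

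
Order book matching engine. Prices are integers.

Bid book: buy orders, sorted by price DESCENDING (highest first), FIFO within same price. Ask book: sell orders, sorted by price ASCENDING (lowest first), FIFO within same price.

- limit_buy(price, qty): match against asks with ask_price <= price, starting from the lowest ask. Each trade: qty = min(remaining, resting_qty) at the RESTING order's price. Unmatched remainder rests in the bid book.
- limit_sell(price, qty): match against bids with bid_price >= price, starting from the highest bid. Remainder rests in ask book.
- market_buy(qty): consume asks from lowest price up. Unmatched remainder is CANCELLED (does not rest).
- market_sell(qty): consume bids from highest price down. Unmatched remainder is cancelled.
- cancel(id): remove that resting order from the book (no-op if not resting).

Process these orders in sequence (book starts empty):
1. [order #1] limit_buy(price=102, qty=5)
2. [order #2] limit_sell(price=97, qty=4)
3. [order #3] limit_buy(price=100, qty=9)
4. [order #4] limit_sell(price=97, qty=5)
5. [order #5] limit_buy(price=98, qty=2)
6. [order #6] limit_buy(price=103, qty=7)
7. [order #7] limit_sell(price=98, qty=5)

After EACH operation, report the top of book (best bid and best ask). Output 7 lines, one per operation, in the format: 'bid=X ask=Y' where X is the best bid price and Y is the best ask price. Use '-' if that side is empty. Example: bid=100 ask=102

After op 1 [order #1] limit_buy(price=102, qty=5): fills=none; bids=[#1:5@102] asks=[-]
After op 2 [order #2] limit_sell(price=97, qty=4): fills=#1x#2:4@102; bids=[#1:1@102] asks=[-]
After op 3 [order #3] limit_buy(price=100, qty=9): fills=none; bids=[#1:1@102 #3:9@100] asks=[-]
After op 4 [order #4] limit_sell(price=97, qty=5): fills=#1x#4:1@102 #3x#4:4@100; bids=[#3:5@100] asks=[-]
After op 5 [order #5] limit_buy(price=98, qty=2): fills=none; bids=[#3:5@100 #5:2@98] asks=[-]
After op 6 [order #6] limit_buy(price=103, qty=7): fills=none; bids=[#6:7@103 #3:5@100 #5:2@98] asks=[-]
After op 7 [order #7] limit_sell(price=98, qty=5): fills=#6x#7:5@103; bids=[#6:2@103 #3:5@100 #5:2@98] asks=[-]

Answer: bid=102 ask=-
bid=102 ask=-
bid=102 ask=-
bid=100 ask=-
bid=100 ask=-
bid=103 ask=-
bid=103 ask=-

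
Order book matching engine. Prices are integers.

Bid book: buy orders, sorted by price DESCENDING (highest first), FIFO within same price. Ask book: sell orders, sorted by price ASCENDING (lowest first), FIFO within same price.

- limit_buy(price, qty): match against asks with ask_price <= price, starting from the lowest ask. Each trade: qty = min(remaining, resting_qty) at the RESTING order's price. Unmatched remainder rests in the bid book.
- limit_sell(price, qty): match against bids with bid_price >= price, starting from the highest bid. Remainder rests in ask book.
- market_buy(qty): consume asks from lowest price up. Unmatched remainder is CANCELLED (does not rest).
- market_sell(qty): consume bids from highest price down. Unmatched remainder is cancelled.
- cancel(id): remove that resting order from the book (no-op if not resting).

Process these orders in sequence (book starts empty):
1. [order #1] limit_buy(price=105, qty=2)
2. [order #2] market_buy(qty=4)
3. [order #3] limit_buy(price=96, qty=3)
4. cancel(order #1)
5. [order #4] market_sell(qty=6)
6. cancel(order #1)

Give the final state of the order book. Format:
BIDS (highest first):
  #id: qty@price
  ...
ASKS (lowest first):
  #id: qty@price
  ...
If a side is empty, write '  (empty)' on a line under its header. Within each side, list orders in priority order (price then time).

After op 1 [order #1] limit_buy(price=105, qty=2): fills=none; bids=[#1:2@105] asks=[-]
After op 2 [order #2] market_buy(qty=4): fills=none; bids=[#1:2@105] asks=[-]
After op 3 [order #3] limit_buy(price=96, qty=3): fills=none; bids=[#1:2@105 #3:3@96] asks=[-]
After op 4 cancel(order #1): fills=none; bids=[#3:3@96] asks=[-]
After op 5 [order #4] market_sell(qty=6): fills=#3x#4:3@96; bids=[-] asks=[-]
After op 6 cancel(order #1): fills=none; bids=[-] asks=[-]

Answer: BIDS (highest first):
  (empty)
ASKS (lowest first):
  (empty)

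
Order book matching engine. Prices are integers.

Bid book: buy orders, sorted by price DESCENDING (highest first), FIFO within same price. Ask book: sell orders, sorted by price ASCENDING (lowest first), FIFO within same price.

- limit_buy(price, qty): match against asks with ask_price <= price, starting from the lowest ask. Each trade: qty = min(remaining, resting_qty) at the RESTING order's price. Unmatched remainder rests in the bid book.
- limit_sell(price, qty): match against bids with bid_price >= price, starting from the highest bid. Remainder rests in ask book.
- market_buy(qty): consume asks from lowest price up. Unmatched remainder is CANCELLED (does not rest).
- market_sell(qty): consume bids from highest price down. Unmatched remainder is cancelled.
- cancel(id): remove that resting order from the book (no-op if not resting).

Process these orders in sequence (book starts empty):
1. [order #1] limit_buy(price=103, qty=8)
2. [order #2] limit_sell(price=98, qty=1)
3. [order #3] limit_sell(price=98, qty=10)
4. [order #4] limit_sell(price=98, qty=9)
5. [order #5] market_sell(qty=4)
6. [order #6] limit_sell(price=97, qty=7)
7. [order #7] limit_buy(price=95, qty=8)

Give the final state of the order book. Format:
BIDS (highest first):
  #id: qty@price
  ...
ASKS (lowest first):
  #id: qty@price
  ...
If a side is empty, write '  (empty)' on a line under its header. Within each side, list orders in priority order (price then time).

Answer: BIDS (highest first):
  #7: 8@95
ASKS (lowest first):
  #6: 7@97
  #3: 3@98
  #4: 9@98

Derivation:
After op 1 [order #1] limit_buy(price=103, qty=8): fills=none; bids=[#1:8@103] asks=[-]
After op 2 [order #2] limit_sell(price=98, qty=1): fills=#1x#2:1@103; bids=[#1:7@103] asks=[-]
After op 3 [order #3] limit_sell(price=98, qty=10): fills=#1x#3:7@103; bids=[-] asks=[#3:3@98]
After op 4 [order #4] limit_sell(price=98, qty=9): fills=none; bids=[-] asks=[#3:3@98 #4:9@98]
After op 5 [order #5] market_sell(qty=4): fills=none; bids=[-] asks=[#3:3@98 #4:9@98]
After op 6 [order #6] limit_sell(price=97, qty=7): fills=none; bids=[-] asks=[#6:7@97 #3:3@98 #4:9@98]
After op 7 [order #7] limit_buy(price=95, qty=8): fills=none; bids=[#7:8@95] asks=[#6:7@97 #3:3@98 #4:9@98]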